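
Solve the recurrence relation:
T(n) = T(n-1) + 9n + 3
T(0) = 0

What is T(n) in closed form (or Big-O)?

Dominant term in sum is 9*sum(i, i=1..n) = 9*n*(n+1)/2 = O(n^2).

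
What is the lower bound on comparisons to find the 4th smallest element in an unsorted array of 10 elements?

Finding the 4th smallest of 10 elements requires Omega(n) comparisons. Every element must participate in at least one comparison; otherwise it could be the 4th smallest.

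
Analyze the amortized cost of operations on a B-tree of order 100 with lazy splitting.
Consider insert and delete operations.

In a B-tree of order 100, a node splits when it has 100 keys. With lazy splitting, we use potential Phi = number of full nodes + number of near-empty nodes. Each split costs O(1) but reduces potential. Between splits, at least 50 insertions must occur in that node. Amortized structural cost is O(1) per operation, plus O(log_100 n) traversal.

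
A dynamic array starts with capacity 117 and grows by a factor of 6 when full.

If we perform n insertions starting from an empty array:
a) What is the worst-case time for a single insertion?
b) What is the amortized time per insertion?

(a) Worst-case single insertion: O(n) -- when the array is full at capacity c, the resize copies all c elements, and c can be Theta(n).
(b) Resizes happen at sizes 117, 702, 4212, ... Total copy cost for n insertions: 117 + 702 + ... = O(n) (geometric series with ratio 1/6). Amortized cost per insertion: O(n)/n = O(1).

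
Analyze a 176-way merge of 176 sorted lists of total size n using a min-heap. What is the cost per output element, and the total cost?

Maintain a min-heap of size 176 holding the current head of each list. Each output step does one extract-min (O(log 176)) and one insert of that list's next element (O(log 176)). Each of the n elements passes through the heap exactly once, so the total cost is O(n log 176), i.e. O(log 176) per output element.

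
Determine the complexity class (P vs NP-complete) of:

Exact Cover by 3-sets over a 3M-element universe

This problem is NP-complete: one of Karp's 21 NP-complete problems.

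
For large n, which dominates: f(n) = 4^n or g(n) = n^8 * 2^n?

f(n) = 4^n grows faster: 4^n / (n^8 2^n) = (4/2)^n / n^8 -> infinity since 4/2 > 1.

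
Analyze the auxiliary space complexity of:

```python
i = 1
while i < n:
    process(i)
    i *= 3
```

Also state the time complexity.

Space complexity: O(1).
Only a constant amount of auxiliary storage is used; nothing grows with n.
Time complexity: O(log n).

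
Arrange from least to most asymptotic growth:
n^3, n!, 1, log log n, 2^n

Ordered by growth rate: 1 < log log n < n^3 < 2^n < n!.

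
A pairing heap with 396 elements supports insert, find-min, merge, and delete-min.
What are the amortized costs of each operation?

Pairing heaps are self-adjusting heap-ordered trees. Insert and merge link two roots: O(1). Find-min reads the root: O(1). Delete-min removes the root, then pairs children in two passes; amortized cost is O(log 396) = O(log n).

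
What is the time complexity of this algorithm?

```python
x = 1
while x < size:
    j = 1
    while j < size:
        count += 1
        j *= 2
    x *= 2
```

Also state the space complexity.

Time complexity: O(log^2 n).
Space complexity: O(1).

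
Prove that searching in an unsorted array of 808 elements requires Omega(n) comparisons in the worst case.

An adversary can always place the target in the last position checked. Until all 808 positions are examined, the target might be in any unchecked position. Therefore 808 comparisons are necessary.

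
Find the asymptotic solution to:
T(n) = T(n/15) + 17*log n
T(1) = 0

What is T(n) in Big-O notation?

Each of the log_15(n) levels adds O(log n). T(n) = O(log^2 n).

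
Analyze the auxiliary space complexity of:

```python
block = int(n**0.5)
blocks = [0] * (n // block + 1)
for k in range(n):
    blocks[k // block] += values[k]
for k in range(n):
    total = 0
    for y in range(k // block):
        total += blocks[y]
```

Space complexity: O(sqrt(n)).
Storage scales with sqrt(n).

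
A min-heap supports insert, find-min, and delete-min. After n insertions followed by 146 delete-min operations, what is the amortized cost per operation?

Insert takes O(log n) worst case. Delete-min takes O(log n). Over a sequence of n inserts and 146 delete-mins, total cost is O((n + 146) log n). Amortized per operation: O(log n).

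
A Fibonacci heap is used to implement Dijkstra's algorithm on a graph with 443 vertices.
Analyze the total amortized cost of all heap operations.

Dijkstra performs 443 insert, 443 extract-min, and at most E decrease-key operations. With Fibonacci heap: insert O(1) amortized, extract-min O(log n) amortized, decrease-key O(1) amortized. Total with n = 443: O(n * 1 + n * log n + E * 1) = O(n log n + E).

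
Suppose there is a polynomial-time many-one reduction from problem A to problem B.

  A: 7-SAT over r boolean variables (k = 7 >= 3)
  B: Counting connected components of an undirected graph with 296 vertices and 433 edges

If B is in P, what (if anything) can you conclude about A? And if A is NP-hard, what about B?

A poly-time reduction A <=_p B means any A-instance can be transformed to a B-instance in poly time.
If B is in P: compose the reduction with B's poly-time algorithm to solve A in poly time, so A is in P.
If A is NP-hard: every NP problem reduces to A, which reduces to B; composing reductions, every NP problem reduces to B, so B is NP-hard.
(Here in fact A is NP-complete and B is in P, so no such reduction is known -- its existence would imply P = NP; the analysis concerns only what the assumed reduction would or would not let you conclude.)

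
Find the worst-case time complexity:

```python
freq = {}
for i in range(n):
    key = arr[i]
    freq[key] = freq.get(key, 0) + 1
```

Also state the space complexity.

Time complexity: O(n).
Space complexity: O(n).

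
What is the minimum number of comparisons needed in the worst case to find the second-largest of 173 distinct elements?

Lower bound: finding the max needs 173-1 comparisons. By the adversary weight-doubling argument, the max must personally win >= ceil(log_2(173)) = 8 comparisons; the 2nd-largest is among those 8 losers, needing 8-1 more comparisons. Total >= 173-1 + 8-1 = 179. A balanced knockout tournament achieves this.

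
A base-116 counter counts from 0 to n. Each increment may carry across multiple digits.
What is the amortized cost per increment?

Digit at position i changes every 116^i increments. Total digit changes over n increments: n * 116/(116-1) = O(n). Amortized: O(1).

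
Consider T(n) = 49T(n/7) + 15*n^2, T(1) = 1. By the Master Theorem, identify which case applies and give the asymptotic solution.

a=49, b=7, f(n)=15*n^2.
log_7(49) = 2, so n^(log_b(a)) = n^2.
f(n) = Theta(n^2), so Case 2 applies.
T(n) = Theta(n^2 log n).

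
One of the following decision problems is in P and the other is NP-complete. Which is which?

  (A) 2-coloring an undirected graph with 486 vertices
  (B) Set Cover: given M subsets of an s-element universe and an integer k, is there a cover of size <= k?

(A) is P: 2-coloring is bipartiteness testing via BFS, O(V+E).
(B) is NP-complete: one of Karp's 21 NP-complete problems (with k part of the input).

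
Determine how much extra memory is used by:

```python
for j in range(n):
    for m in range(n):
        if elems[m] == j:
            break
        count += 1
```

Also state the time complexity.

Space complexity: O(1).
Only a constant amount of auxiliary storage is used; nothing grows with n.
Time complexity: O(n^2).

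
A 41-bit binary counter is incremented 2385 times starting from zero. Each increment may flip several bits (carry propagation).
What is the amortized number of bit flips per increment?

Bit i flips on every 2^i-th increment, so over 2385 increments bit i flips floor(2385/2^i) times. Summing over i: total flips < 2 * 2385. Amortized: < 2 = O(1) per increment.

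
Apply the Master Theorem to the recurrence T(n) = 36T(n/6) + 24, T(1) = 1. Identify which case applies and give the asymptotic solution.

a=36, b=6, f(n)=24.
log_6(36) = 2 > 0.
Since f(n) = O(n^0) is polynomially smaller than n^2, Case 1 applies.
T(n) = Theta(n^2).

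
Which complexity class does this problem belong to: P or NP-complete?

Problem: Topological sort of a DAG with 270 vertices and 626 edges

This problem is in P: DFS-based topological sort runs in O(V+E).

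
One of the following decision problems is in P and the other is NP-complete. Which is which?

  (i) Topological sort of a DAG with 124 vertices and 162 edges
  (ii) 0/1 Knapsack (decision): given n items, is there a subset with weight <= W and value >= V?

(i) is P: DFS-based topological sort runs in O(V+E).
(ii) is NP-complete: reduces from Subset Sum.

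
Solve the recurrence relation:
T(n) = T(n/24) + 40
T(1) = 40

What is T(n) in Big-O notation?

Each step divides n by 24 and adds 40. After log_24(n) steps, T(n) = O(log n).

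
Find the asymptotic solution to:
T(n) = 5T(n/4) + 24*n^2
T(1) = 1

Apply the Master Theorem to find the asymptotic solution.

a=5, b=4, f(n)=24*n^2. log_4(5) = 1.161 < 2. Case 3: T(n) = O(n^2).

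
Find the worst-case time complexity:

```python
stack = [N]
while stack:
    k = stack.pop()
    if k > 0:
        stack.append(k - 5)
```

Time complexity: O(n).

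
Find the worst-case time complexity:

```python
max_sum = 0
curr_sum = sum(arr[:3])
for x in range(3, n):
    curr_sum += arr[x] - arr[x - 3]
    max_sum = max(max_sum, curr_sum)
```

Time complexity: O(n).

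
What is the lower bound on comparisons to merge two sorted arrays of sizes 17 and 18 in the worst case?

Adversary: with |17 - 18| <= 1 the inputs can be fully interleaved so that every adjacent pair in the merged output comes from different arrays. Then each of the 34 adjacent pairs must be directly compared, or the algorithm cannot determine their relative order. Standard merge meets this bound.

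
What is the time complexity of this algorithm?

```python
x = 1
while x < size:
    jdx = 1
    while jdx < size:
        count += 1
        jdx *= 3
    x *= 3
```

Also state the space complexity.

Time complexity: O(log^2 n).
Space complexity: O(1).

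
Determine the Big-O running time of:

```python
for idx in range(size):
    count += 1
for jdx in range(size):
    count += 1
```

Time complexity: O(n).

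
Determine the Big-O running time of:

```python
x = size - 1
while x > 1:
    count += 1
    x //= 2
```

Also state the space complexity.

Time complexity: O(log n).
Space complexity: O(1).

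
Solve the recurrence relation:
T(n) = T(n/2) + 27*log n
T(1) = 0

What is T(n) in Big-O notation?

Each of the log_2(n) levels adds O(log n). T(n) = O(log^2 n).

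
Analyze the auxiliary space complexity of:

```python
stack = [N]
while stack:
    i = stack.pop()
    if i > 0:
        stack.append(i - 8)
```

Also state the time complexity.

Space complexity: O(1).
Only a constant amount of auxiliary storage is used; nothing grows with n.
Time complexity: O(n).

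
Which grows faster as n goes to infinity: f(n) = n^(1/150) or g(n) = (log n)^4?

f(n) = n^(1/150) grows faster: any positive power of n dominates any polylog.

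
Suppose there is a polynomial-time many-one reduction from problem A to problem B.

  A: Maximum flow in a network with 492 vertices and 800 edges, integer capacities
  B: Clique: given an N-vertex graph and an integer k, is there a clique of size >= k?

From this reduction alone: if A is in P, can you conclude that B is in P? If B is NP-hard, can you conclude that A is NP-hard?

A poly-time reduction A <=_p B transfers tractability DOWN (B easy => A easy) and hardness UP (A hard => B hard), not the reverse.
From A in P, the reduction alone does NOT give B in P: any problem in P trivially reduces to SAT, yet SAT is not known to be in P.
From B NP-hard, the reduction alone does NOT give A NP-hard: again, easy problems reduce to hard ones.
(Here in fact A is P and B is NP-complete.)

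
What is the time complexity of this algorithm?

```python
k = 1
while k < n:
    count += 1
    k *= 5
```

Time complexity: O(log n).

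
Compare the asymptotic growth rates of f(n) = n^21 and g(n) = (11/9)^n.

g(n) = (11/9)^n grows faster: (11/9)^n is exponential with base 11/9 > 1, dominating every polynomial.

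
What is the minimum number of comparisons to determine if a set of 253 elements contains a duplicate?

Determining if 253 elements are all distinct requires Omega(n log n) comparisons in the comparison model. This follows from the element distinctness lower bound.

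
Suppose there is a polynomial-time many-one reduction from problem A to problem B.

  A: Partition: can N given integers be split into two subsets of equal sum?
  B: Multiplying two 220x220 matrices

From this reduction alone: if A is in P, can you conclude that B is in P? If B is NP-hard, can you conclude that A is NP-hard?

A poly-time reduction A <=_p B transfers tractability DOWN (B easy => A easy) and hardness UP (A hard => B hard), not the reverse.
From A in P, the reduction alone does NOT give B in P: any problem in P trivially reduces to SAT, yet SAT is not known to be in P.
From B NP-hard, the reduction alone does NOT give A NP-hard: again, easy problems reduce to hard ones.
(Here in fact A is NP-complete and B is in P, so no such reduction is known -- its existence would imply P = NP; the analysis concerns only what the assumed reduction would or would not let you conclude.)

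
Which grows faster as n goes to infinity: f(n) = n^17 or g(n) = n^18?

g(n) = n^18 grows faster: n^18/n^17 = n^1 -> infinity.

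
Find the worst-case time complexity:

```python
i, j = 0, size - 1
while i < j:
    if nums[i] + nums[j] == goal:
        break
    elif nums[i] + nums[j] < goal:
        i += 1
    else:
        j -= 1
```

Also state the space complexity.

Time complexity: O(n).
Space complexity: O(1).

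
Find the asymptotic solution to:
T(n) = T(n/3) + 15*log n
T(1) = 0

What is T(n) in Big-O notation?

Each of the log_3(n) levels adds O(log n). T(n) = O(log^2 n).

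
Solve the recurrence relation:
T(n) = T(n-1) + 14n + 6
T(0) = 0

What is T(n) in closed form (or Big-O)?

Dominant term in sum is 14*sum(i, i=1..n) = 14*n*(n+1)/2 = O(n^2).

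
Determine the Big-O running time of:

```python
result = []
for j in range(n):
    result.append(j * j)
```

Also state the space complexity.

Time complexity: O(n).
Space complexity: O(n).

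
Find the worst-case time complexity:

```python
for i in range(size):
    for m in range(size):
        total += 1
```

Time complexity: O(n^2).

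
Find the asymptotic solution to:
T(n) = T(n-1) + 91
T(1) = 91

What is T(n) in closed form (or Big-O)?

Unrolling: T(n) = T(n-1) + 91 = T(n-2) + 2*91 = ... = T(1) + (n-1)*91 = 91 + (n-1)*91 = 91n.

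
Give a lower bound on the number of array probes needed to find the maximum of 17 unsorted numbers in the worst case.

Adversary: any unprobed cell could hold a value larger than everything seen so far. If fewer than 17 cells are probed, the adversary places the max in an unprobed cell. So all 17 cells must be examined; together with 17-1 comparisons this is tight.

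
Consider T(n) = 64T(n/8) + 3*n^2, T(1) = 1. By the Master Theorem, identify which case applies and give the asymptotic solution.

a=64, b=8, f(n)=3*n^2.
log_8(64) = 2, so n^(log_b(a)) = n^2.
f(n) = Theta(n^2), so Case 2 applies.
T(n) = Theta(n^2 log n).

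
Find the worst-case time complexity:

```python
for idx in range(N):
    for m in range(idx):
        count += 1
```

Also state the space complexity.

Time complexity: O(n^2).
Space complexity: O(1).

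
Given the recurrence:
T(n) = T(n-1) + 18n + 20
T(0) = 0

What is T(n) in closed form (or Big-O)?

Dominant term in sum is 18*sum(i, i=1..n) = 18*n*(n+1)/2 = O(n^2).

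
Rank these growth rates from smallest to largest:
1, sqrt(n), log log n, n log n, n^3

Ordered by growth rate: 1 < log log n < sqrt(n) < n log n < n^3.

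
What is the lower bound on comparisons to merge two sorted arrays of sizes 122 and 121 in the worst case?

Adversary: with |122 - 121| <= 1 the inputs can be fully interleaved so that every adjacent pair in the merged output comes from different arrays. Then each of the 242 adjacent pairs must be directly compared, or the algorithm cannot determine their relative order. Standard merge meets this bound.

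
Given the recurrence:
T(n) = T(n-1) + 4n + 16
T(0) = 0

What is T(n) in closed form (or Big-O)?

Dominant term in sum is 4*sum(i, i=1..n) = 4*n*(n+1)/2 = O(n^2).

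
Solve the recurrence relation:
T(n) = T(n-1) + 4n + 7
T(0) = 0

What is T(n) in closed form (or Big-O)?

Dominant term in sum is 4*sum(i, i=1..n) = 4*n*(n+1)/2 = O(n^2).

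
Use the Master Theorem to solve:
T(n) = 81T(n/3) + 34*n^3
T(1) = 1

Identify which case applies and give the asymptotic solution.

a=81, b=3, f(n)=34*n^3.
log_3(81) = 4 > 3.
Since f(n) = O(n^3) is polynomially smaller than n^4, Case 1 applies.
T(n) = Theta(n^4).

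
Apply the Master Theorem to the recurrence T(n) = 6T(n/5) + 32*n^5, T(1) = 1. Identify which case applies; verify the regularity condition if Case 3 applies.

a=6, b=5, f(n)=32*n^5.
log_5(6) = 1.113 < 5.
f(n) = Omega(n^(1.113+epsilon)) for some epsilon > 0, so Case 3 is the candidate.
Regularity: a*f(n/b) = 6*32*(n/5)^5 = (6/3125)*32*n^5 <= c*f(n) with c = 6/3125 < 1. Satisfied.
Case 3: T(n) = Theta(n^5).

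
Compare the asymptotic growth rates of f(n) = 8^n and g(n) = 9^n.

g(n) = 9^n grows faster: (9/8)^n -> infinity since 9/8 > 1.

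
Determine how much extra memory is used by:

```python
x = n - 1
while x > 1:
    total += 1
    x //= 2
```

Space complexity: O(1).
Only a constant amount of auxiliary storage is used; nothing grows with n.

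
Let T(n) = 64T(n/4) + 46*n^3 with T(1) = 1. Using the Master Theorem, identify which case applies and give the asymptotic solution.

a=64, b=4, f(n)=46*n^3.
log_4(64) = 3, so n^(log_b(a)) = n^3.
f(n) = Theta(n^3), so Case 2 applies.
T(n) = Theta(n^3 log n).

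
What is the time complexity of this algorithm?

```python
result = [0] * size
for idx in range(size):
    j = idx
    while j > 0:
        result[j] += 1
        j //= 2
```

Time complexity: O(n log n).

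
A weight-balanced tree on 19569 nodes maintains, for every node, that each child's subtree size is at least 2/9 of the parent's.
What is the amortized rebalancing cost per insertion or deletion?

With balance ratio 2/9, tree height is O(log_{9/2}(19569)) = O(log n). A rebalance at a node of size s costs O(s) but requires Omega(s) updates in that subtree to retrigger. Summed over the O(log n) ancestors of the touched leaf, amortized rebalancing is O(log n).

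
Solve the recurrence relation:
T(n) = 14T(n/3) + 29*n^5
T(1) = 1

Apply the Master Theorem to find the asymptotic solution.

a=14, b=3, f(n)=29*n^5. log_3(14) = 2.402 < 5. Case 3: T(n) = O(n^5).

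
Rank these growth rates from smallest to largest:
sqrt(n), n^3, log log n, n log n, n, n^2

Ordered by growth rate: log log n < sqrt(n) < n < n log n < n^2 < n^3.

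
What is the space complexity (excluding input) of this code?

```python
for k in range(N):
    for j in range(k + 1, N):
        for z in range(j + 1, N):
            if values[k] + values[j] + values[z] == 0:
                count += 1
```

Space complexity: O(1).
Only a constant amount of auxiliary storage is used; nothing grows with n.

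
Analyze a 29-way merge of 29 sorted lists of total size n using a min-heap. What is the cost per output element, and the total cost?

Maintain a min-heap of size 29 holding the current head of each list. Each output step does one extract-min (O(log 29)) and one insert of that list's next element (O(log 29)). Each of the n elements passes through the heap exactly once, so the total cost is O(n log 29), i.e. O(log 29) per output element.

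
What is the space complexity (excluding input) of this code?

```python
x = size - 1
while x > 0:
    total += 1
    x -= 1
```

Space complexity: O(1).
Only a constant amount of auxiliary storage is used; nothing grows with n.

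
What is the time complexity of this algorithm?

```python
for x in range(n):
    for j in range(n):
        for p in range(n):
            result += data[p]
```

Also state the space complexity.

Time complexity: O(n^3).
Space complexity: O(1).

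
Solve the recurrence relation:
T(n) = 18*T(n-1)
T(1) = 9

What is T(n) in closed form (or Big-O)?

Each step multiplies by 18. T(n) = T(1)*18^(n-1) = 9*18^(n-1).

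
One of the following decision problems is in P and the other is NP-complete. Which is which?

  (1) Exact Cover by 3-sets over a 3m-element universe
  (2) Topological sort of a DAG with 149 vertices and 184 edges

(1) is NP-complete: one of Karp's 21 NP-complete problems.
(2) is P: DFS-based topological sort runs in O(V+E).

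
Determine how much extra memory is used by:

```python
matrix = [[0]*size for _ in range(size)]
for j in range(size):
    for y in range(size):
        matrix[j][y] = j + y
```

Space complexity: O(n^2).
A 2D structure of size n x n is allocated.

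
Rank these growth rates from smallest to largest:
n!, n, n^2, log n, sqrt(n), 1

Ordered by growth rate: 1 < log n < sqrt(n) < n < n^2 < n!.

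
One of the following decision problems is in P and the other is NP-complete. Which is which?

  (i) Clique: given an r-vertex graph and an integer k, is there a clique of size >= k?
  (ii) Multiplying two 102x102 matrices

(i) is NP-complete: complement of Independent Set / Vertex Cover (with k part of the input).
(ii) is P: the schoolbook algorithm runs in O(n^3).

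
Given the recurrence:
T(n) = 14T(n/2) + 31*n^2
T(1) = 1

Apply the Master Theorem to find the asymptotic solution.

a=14, b=2, f(n)=31*n^2. log_2(14) = 3.807. Case 1 of Master Theorem: T(n) = O(n^3.807).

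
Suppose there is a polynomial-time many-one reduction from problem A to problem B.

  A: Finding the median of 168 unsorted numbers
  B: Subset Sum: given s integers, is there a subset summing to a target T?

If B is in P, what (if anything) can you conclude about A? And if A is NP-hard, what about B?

A poly-time reduction A <=_p B means any A-instance can be transformed to a B-instance in poly time.
If B is in P: compose the reduction with B's poly-time algorithm to solve A in poly time, so A is in P.
If A is NP-hard: every NP problem reduces to A, which reduces to B; composing reductions, every NP problem reduces to B, so B is NP-hard.
(Here in fact A is P and B is NP-complete.)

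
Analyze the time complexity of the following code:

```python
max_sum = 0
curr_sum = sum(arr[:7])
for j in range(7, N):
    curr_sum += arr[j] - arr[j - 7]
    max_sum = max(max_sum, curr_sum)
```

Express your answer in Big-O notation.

Time complexity: O(n).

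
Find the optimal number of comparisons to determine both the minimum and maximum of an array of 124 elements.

Naive approach: 246 comparisons (123 for max + 123 for min).
Optimal: Compare elements in pairs first (floor(n/2) = 62 comparisons), then find max among winners and min among losers (61 comparisons each).
Total: ceil(3n/2) - 2 = 184 comparisons. An adversary argument shows this is also a lower bound.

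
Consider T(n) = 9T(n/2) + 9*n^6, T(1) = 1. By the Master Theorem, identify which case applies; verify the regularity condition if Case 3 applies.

a=9, b=2, f(n)=9*n^6.
log_2(9) = 3.17 < 6.
f(n) = Omega(n^(3.17+epsilon)) for some epsilon > 0, so Case 3 is the candidate.
Regularity: a*f(n/b) = 9*9*(n/2)^6 = (9/64)*9*n^6 <= c*f(n) with c = 9/64 < 1. Satisfied.
Case 3: T(n) = Theta(n^6).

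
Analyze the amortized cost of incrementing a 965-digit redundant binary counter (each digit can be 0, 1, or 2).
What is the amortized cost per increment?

A redundant counter on 965 digits allows digit values 0, 1, 2. Increment adds 1 to the least significant digit and carries any 2 to a 0 plus +1 on the next digit. With potential Phi = (number of 2-digits), each increment does O(1) actual work plus a chain of carries, each of which decreases Phi by 1. Amortized O(1).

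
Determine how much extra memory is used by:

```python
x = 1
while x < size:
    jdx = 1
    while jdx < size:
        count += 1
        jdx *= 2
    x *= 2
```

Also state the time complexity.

Space complexity: O(1).
Only a constant amount of auxiliary storage is used; nothing grows with n.
Time complexity: O(log^2 n).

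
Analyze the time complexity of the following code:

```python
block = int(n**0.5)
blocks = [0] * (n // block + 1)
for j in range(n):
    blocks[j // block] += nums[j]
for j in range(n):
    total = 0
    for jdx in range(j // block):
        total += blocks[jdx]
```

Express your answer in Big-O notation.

Time complexity: O(n * sqrt(n)).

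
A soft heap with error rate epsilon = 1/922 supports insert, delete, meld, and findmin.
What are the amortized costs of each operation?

Soft heaps (Chazelle) allow up to an epsilon = 1/922 fraction of elements to have corrupted (raised) keys. Insert is O(log(1/epsilon)) = O(log 922) amortized -- the structure maintains heap-ordered binary trees of rank bounded by O(log(1/epsilon)). Meld concatenates root lists: O(1) amortized. Delete and findmin are O(1) amortized.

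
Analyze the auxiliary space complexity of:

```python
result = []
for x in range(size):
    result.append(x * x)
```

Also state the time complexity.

Space complexity: O(n).
Auxiliary storage grows linearly with the input size n in the worst case.
Time complexity: O(n).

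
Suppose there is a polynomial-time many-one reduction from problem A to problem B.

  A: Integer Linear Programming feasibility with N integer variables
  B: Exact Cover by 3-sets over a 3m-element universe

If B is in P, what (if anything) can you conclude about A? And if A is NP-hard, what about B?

A poly-time reduction A <=_p B means any A-instance can be transformed to a B-instance in poly time.
If B is in P: compose the reduction with B's poly-time algorithm to solve A in poly time, so A is in P.
If A is NP-hard: every NP problem reduces to A, which reduces to B; composing reductions, every NP problem reduces to B, so B is NP-hard.
(Here in fact A is NP-complete and B is NP-complete.)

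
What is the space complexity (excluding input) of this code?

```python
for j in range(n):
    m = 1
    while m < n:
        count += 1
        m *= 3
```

Space complexity: O(1).
Only a constant amount of auxiliary storage is used; nothing grows with n.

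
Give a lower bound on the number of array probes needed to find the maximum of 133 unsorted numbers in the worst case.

Adversary: any unprobed cell could hold a value larger than everything seen so far. If fewer than 133 cells are probed, the adversary places the max in an unprobed cell. So all 133 cells must be examined; together with 133-1 comparisons this is tight.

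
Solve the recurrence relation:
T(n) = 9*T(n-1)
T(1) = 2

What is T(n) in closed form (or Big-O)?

Each step multiplies by 9. T(n) = T(1)*9^(n-1) = 2*9^(n-1).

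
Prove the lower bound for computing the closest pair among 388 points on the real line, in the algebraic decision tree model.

Reduction from element distinctness: given 388 reals, the closest-pair distance is 0 iff two are equal. Element distinctness has an Omega(n log n) lower bound in the algebraic decision tree model (Ben-Or). Therefore closest pair on a line also requires Omega(n log n). Sorting then a linear scan achieves this.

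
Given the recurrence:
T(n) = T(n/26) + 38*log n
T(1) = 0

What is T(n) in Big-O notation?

Each of the log_26(n) levels adds O(log n). T(n) = O(log^2 n).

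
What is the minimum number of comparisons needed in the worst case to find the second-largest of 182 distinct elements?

Lower bound: finding the max needs 182-1 comparisons. By the adversary weight-doubling argument, the max must personally win >= ceil(log_2(182)) = 8 comparisons; the 2nd-largest is among those 8 losers, needing 8-1 more comparisons. Total >= 182-1 + 8-1 = 188. A balanced knockout tournament achieves this.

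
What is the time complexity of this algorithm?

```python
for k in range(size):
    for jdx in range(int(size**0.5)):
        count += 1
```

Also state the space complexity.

Time complexity: O(n * sqrt(n)).
Space complexity: O(1).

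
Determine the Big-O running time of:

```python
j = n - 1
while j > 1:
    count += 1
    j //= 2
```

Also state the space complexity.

Time complexity: O(log n).
Space complexity: O(1).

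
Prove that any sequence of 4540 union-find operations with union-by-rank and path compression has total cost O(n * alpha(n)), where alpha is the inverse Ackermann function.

Using Tarjan's analysis with rank-based potential function. Union-by-rank keeps tree height O(log n). Path compression flattens paths during find. For n = 4540 operations, total cost is O(n * alpha(n)), effectively O(n) since alpha grows incredibly slowly.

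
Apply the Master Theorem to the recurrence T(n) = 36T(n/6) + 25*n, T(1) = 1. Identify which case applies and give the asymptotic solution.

a=36, b=6, f(n)=25*n.
log_6(36) = 2 > 1.
Since f(n) = O(n^1) is polynomially smaller than n^2, Case 1 applies.
T(n) = Theta(n^2).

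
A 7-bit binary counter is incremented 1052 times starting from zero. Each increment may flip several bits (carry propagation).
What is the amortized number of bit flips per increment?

Bit i flips on every 2^i-th increment, so over 1052 increments bit i flips floor(1052/2^i) times. Summing over i: total flips < 2 * 1052. Amortized: < 2 = O(1) per increment.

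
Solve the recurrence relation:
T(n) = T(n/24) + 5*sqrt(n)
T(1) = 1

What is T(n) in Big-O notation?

Each level contributes sqrt(n/24^k). Geometric series with ratio 1/sqrt(24) < 1 sums to O(sqrt(n)).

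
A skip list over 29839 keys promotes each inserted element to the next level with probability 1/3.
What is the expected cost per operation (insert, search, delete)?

Expected number of levels is O(log_3(29839)) = O(log n). A search visits O(1) expected nodes per level over O(log n) levels. Insert/delete are a search plus O(1) pointer updates per level. Expected O(log n) per operation.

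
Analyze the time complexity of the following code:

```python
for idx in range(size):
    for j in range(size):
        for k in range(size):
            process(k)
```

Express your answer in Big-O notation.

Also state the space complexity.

Time complexity: O(n^3).
Space complexity: O(1).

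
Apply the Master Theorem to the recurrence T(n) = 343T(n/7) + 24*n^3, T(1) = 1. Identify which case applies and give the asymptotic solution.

a=343, b=7, f(n)=24*n^3.
log_7(343) = 3, so n^(log_b(a)) = n^3.
f(n) = Theta(n^3), so Case 2 applies.
T(n) = Theta(n^3 log n).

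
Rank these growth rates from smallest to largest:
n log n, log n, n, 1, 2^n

Ordered by growth rate: 1 < log n < n < n log n < 2^n.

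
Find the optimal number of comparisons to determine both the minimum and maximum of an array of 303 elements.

Naive approach: 604 comparisons (302 for max + 302 for min).
Optimal: Compare elements in pairs first (floor(n/2) = 151 comparisons), then find max among winners and min among losers (151 comparisons each).
Total: ceil(3n/2) - 2 = 453 comparisons. An adversary argument shows this is also a lower bound.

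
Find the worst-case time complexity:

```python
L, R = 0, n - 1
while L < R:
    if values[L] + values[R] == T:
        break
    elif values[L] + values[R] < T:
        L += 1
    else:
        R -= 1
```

Time complexity: O(n).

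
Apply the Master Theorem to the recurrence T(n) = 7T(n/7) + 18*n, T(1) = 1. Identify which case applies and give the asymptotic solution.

a=7, b=7, f(n)=18*n.
log_7(7) = 1, so n^(log_b(a)) = n.
f(n) = Theta(n), so Case 2 applies.
T(n) = Theta(n log n).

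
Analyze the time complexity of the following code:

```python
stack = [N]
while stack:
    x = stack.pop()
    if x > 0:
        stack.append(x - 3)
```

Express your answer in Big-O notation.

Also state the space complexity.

Time complexity: O(n).
Space complexity: O(1).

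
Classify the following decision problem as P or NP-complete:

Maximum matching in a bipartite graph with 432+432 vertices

This problem is in P: Hopcroft-Karp runs in O(E sqrt(V)).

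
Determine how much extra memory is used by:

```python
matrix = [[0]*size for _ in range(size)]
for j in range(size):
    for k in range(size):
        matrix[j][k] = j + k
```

Space complexity: O(n^2).
A 2D structure of size n x n is allocated.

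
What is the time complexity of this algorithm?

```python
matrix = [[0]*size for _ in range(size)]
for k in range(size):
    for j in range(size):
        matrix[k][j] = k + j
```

Time complexity: O(n^2).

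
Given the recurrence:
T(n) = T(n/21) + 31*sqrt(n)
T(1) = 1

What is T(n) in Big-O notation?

Each level contributes sqrt(n/21^k). Geometric series with ratio 1/sqrt(21) < 1 sums to O(sqrt(n)).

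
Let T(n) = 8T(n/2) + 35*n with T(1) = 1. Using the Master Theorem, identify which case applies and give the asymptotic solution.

a=8, b=2, f(n)=35*n.
log_2(8) = 3 > 1.
Since f(n) = O(n^1) is polynomially smaller than n^3, Case 1 applies.
T(n) = Theta(n^3).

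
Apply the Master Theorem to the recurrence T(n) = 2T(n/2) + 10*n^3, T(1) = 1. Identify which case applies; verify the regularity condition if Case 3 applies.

a=2, b=2, f(n)=10*n^3.
log_2(2) = 1 < 3.
f(n) = Omega(n^(1+epsilon)) for some epsilon > 0, so Case 3 is the candidate.
Regularity: a*f(n/b) = 2*10*(n/2)^3 = (2/8)*10*n^3 <= c*f(n) with c = 2/8 < 1. Satisfied.
Case 3: T(n) = Theta(n^3).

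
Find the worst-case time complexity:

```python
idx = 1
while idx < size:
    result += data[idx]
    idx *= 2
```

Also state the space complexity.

Time complexity: O(log n).
Space complexity: O(1).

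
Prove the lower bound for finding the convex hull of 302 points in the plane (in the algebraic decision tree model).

Reduction from sorting: given 302 numbers x_1,...,x_{302}, map x_i to the point (x_i, x_i^2) on the parabola y = x^2. All points are on the convex hull, and walking the hull gives them in sorted x-order. Since sorting requires Omega(n log n), so does planar convex hull.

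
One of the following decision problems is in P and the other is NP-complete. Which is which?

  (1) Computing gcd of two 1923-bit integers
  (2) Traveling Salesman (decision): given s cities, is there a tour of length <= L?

(1) is P: the Euclidean algorithm runs in polynomial time in the bit-length.
(2) is NP-complete: reduces from Hamiltonian Cycle.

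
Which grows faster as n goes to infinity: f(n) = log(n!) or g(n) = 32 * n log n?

f(n) = log(n!) and g(n) = 32 * n log n are Theta of each other: Stirling: log(n!) = n log n - n + O(log n) = Theta(n log n); the constant 32 doesn't change the Theta class.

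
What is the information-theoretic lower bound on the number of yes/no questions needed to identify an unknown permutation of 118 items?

There are 118! = 468452584975429065657431236280838416439267950499862031533310318788629800927518416622330123618486343228862579684398745837012213486653229822121742374957258403779058860032000000000000000000000000000 permutations. Each yes/no question gives at most 1 bit, so at least ceil(log_2(468452584975429065657431236280838416439267950499862031533310318788629800927518416622330123618486343228862579684398745837012213486653229822121742374957258403779058860032000000000000000000000000000)) = 647 questions are needed.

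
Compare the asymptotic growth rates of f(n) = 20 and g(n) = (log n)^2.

g(n) = (log n)^2 grows faster: any unbounded function dominates a constant.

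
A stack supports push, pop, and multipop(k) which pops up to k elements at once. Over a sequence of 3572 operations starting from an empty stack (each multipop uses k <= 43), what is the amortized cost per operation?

Each element is pushed exactly once and popped at most once (whether by pop or as part of a multipop). So the total number of individual pops over the whole sequence is at most the number of pushes, which is at most 3572. Total work <= 2 * 3572, hence O(1) amortized per operation.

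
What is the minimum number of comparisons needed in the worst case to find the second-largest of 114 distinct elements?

Lower bound: finding the max needs 114-1 comparisons. By the adversary weight-doubling argument, the max must personally win >= ceil(log_2(114)) = 7 comparisons; the 2nd-largest is among those 7 losers, needing 7-1 more comparisons. Total >= 114-1 + 7-1 = 119. A balanced knockout tournament achieves this.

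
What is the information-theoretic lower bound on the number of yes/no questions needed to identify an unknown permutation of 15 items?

There are 15! = 1307674368000 permutations. Each yes/no question gives at most 1 bit, so at least ceil(log_2(1307674368000)) = 41 questions are needed.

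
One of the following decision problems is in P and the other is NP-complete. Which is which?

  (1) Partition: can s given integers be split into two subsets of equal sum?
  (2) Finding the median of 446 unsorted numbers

(1) is NP-complete: Subset Sum reduces to it (one of Karp's 21 NP-complete problems).
(2) is P: linear-time selection (median-of-medians) runs in O(n).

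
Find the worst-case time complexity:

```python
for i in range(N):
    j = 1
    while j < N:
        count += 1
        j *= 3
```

Time complexity: O(n log n).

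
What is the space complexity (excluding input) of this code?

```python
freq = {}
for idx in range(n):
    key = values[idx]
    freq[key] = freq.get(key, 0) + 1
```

Space complexity: O(n).
Auxiliary storage grows linearly with the input size n in the worst case.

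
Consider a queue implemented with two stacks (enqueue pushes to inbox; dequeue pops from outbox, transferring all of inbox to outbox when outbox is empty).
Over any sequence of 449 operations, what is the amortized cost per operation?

Each element is pushed to inbox once, popped once, pushed to outbox once, and popped once: 4 unit operations over its lifetime. Over 449 operations the total work is O(449). Amortized O(1) per enqueue/dequeue.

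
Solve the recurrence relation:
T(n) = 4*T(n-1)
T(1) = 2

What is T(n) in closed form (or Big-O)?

Each step multiplies by 4. T(n) = T(1)*4^(n-1) = 2*4^(n-1).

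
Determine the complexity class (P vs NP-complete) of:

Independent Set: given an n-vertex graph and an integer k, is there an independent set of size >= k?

This problem is NP-complete: complement of Clique (with k part of the input).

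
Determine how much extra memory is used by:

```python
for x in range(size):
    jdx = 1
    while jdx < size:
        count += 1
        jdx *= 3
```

Space complexity: O(1).
Only a constant amount of auxiliary storage is used; nothing grows with n.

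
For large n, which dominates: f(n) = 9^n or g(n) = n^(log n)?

f(n) = 9^n grows faster: take logs: log(n^(log n)) = (log n)^2, log(9^n) = n log 9; n dominates (log n)^2.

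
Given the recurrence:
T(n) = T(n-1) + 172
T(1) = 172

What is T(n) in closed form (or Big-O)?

Unrolling: T(n) = T(n-1) + 172 = T(n-2) + 2*172 = ... = T(1) + (n-1)*172 = 172 + (n-1)*172 = 172n.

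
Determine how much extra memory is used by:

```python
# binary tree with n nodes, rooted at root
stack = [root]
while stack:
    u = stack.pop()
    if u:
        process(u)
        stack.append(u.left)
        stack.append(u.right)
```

Space complexity: O(n).
Auxiliary storage grows linearly with the input size n in the worst case.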